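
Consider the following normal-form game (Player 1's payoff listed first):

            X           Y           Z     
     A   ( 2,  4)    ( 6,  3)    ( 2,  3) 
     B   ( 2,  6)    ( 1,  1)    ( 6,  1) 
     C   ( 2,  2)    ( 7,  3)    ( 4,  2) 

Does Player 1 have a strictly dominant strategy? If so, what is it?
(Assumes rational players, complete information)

No strictly dominant strategy exists for Player 1

Work:
A strategy strictly dominates another if it gives a strictly higher payoff against every opponent action. Compare each pair of P1's strategies column-by-column:
  A vs B: [2 vs 2, 6 vs 1, 2 vs 6] → A does not strictly dominate B (column X: 2 ≤ 2)
  A vs C: [2 vs 2, 6 vs 7, 2 vs 4] → A does not strictly dominate C (column X: 2 ≤ 2)
  B vs A: [2 vs 2, 1 vs 6, 6 vs 2] → B does not strictly dominate A (column X: 2 ≤ 2)
  B vs C: [2 vs 2, 1 vs 7, 6 vs 4] → B does not strictly dominate C (column X: 2 ≤ 2)
  C vs A: [2 vs 2, 7 vs 6, 4 vs 2] → C does not strictly dominate A (column X: 2 ≤ 2)
  C vs B: [2 vs 2, 7 vs 1, 4 vs 6] → C does not strictly dominate B (column X: 2 ≤ 2)
No single strategy strictly dominates all others → no strictly dominant strategy.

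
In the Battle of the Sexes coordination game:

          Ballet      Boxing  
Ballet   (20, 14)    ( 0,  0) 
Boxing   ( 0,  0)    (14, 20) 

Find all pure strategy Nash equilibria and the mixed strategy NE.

Pure NE: (Ballet, Ballet) and (Boxing, Boxing); Mixed NE: p = 0.5882, q = 0.4118

Work:
Check pure NE:
(Ballet, Ballet): (20, 14) - no unilateral deviation beneficial
(Boxing, Boxing): (14, 20) - no unilateral deviation beneficial
Mixed NE: P1 plays Ballet with p = 0.5882, P2 plays Ballet with q = 0.4118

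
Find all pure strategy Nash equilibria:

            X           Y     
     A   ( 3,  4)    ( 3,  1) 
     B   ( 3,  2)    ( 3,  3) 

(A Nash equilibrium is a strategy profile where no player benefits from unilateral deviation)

Nash equilibrium: (A, X), (B, Y)

Work:
Best responses:
  P1 vs X: payoffs [3, 3] → best response A/B (payoff 3)
  P1 vs Y: payoffs [3, 3] → best response A/B (payoff 3)
  P2 vs A: payoffs [4, 1] → best response X (payoff 4)
  P2 vs B: payoffs [2, 3] → best response Y (payoff 3)
Mutual best responses: (A,X), (B,Y) → Nash equilibria.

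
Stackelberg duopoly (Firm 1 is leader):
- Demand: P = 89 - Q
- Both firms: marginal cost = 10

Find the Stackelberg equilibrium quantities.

q₁* (leader) = 39.5, q₂* (follower) = 19.75

Work:
Follower's reaction: q₂ = (a - c - q₁)/2
Leader substitutes: π₁ = q₁·(a - q₁ - (a-c-q₁)/2 - c)
FOC: q₁* = (89 - 10)/2 = 39.50
Then: q₂* = (89 - 10 - 39.5)/2 = 19.75
Leader has first-mover advantage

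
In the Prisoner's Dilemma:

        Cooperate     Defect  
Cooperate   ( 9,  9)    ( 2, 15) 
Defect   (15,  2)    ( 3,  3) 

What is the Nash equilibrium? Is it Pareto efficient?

(Defect, Defect) is NE; not Pareto efficient

Work:
Defect dominates Cooperate for both players:
If P2 cooperates: Defect (15) > Cooperate (9)
If P2 defects: Defect (3) > Cooperate (2)
NE: (Defect, Defect) with payoff (3, 3)
But (Cooperate, Cooperate) = (9, 9) Pareto dominates (3, 3)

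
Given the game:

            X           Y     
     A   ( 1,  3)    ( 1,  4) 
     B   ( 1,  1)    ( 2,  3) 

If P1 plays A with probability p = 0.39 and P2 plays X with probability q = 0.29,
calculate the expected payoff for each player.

E[P1] = 1.4331, E[P2] = 2.9231

Work:
E[P1] = p·q·π₁(A,X) + p·(1-q)·π₁(A,Y) + (1-p)·q·π₁(B,X) + (1-p)·(1-q)·π₁(B,Y)
= 0.39·0.29·1 + 0.39·0.71·1 + 0.61·0.29·1 + 0.61·0.71·2
= 1.4331

E[P2] = 2.9231 (similar calculation)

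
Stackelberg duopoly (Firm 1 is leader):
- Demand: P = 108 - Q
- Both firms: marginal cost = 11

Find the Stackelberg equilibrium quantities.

q₁* (leader) = 48.5, q₂* (follower) = 24.25

Work:
Follower's reaction: q₂ = (a - c - q₁)/2
Leader substitutes: π₁ = q₁·(a - q₁ - (a-c-q₁)/2 - c)
FOC: q₁* = (108 - 11)/2 = 48.50
Then: q₂* = (108 - 11 - 48.5)/2 = 24.25
Leader has first-mover advantage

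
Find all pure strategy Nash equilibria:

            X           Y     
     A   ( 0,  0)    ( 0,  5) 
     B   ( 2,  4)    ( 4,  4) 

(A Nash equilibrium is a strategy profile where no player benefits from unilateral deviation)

Nash equilibrium: (B, X), (B, Y)

Work:
Best responses:
  P1 vs X: payoffs [0, 2] → best response B (payoff 2)
  P1 vs Y: payoffs [0, 4] → best response B (payoff 4)
  P2 vs A: payoffs [0, 5] → best response Y (payoff 5)
  P2 vs B: payoffs [4, 4] → best response X/Y (payoff 4)
Mutual best responses: (B,X), (B,Y) → Nash equilibria.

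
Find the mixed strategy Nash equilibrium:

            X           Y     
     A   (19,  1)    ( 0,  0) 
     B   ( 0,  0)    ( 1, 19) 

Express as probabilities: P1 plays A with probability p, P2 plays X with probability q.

p = 0.95, q = 0.05

Work:
Find probabilities that make opponent indifferent:
P2 chooses q to make P1 indifferent between A and B
P1 chooses p to make P2 indifferent between X and Y
Mixed NE: P1 plays (A: 0.95, B: 0.05), P2 plays (X: 0.05, Y: 0.95)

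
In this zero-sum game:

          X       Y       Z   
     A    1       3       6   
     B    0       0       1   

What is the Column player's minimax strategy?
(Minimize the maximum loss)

Column should play X, value = 1

Work:
Column player minimizes Row's maximum payoff:
Column X: max payoff to Row = 1
Column Y: max payoff to Row = 3
Column Z: max payoff to Row = 6
Minimum is 1, achieved by column X.
Minimax strategy: X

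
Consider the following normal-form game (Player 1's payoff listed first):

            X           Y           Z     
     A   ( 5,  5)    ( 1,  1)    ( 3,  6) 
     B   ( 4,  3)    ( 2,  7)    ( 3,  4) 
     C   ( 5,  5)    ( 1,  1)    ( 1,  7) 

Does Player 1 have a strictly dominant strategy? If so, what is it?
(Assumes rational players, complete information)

No strictly dominant strategy exists for Player 1

Work:
A strategy strictly dominates another if it gives a strictly higher payoff against every opponent action. Compare each pair of P1's strategies column-by-column:
  A vs B: [5 vs 4, 1 vs 2, 3 vs 3] → A does not strictly dominate B (column Y: 1 ≤ 2)
  A vs C: [5 vs 5, 1 vs 1, 3 vs 1] → A does not strictly dominate C (column X: 5 ≤ 5)
  B vs A: [4 vs 5, 2 vs 1, 3 vs 3] → B does not strictly dominate A (column X: 4 ≤ 5)
  B vs C: [4 vs 5, 2 vs 1, 3 vs 1] → B does not strictly dominate C (column X: 4 ≤ 5)
  C vs A: [5 vs 5, 1 vs 1, 1 vs 3] → C does not strictly dominate A (column X: 5 ≤ 5)
  C vs B: [5 vs 4, 1 vs 2, 1 vs 3] → C does not strictly dominate B (column Y: 1 ≤ 2)
No single strategy strictly dominates all others → no strictly dominant strategy.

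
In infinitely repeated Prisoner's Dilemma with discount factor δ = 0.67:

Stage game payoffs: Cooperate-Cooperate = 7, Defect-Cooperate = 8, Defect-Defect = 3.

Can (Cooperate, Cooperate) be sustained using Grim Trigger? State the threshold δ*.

δ* = 0.2; since δ = 0.67 ≥ 0.2, cooperation can be sustained

Work:
For Grim Trigger:
Cooperate forever: 7/(1-δ)
Defect then punished: 8 + 3·δ/(1-δ)
Need: 7/(1-δ) ≥ 8 + 3·δ/(1-δ)
Solving: δ ≥ (T-R)/(T-P) = (8-7)/(8-3) = 0.2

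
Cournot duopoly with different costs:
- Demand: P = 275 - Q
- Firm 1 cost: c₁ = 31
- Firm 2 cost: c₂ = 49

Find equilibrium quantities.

q₁* = 87.33, q₂* = 69.33

Work:
Reaction: q₁ = (275 - 31 - q₂)/2
Reaction: q₂ = (275 - 49 - q₁)/2
Solve simultaneously:
q₁* = (275 - 2×31 + 49)/3 = 87.33
q₂* = (275 - 2×49 + 31)/3 = 69.33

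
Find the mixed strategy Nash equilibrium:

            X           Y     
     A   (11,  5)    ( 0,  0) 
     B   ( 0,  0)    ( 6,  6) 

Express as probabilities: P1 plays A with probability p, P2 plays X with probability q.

p = 0.5455, q = 0.3529

Work:
Find probabilities that make opponent indifferent:
P2 chooses q to make P1 indifferent between A and B
P1 chooses p to make P2 indifferent between X and Y
Mixed NE: P1 plays (A: 0.5455, B: 0.4545), P2 plays (X: 0.3529, Y: 0.6471)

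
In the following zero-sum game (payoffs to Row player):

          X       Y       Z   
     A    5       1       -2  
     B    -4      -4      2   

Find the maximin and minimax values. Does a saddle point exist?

Maximin = -2, Minimax = 1, Saddle: False

Work:
Row minimums: [-2, -4] → maximin = -2
Column maximums: [5, 1, 2] → minimax = 1
No saddle point (maximin ≠ minimax). Mixed strategy needed.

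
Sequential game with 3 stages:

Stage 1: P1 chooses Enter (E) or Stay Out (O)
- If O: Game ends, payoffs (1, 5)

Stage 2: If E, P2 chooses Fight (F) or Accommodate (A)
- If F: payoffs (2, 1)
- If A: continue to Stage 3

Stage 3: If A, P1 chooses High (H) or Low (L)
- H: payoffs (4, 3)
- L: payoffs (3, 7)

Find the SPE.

SPE: (E, A, H); Outcome (4, 3)

Work:
Stage 3: P1 chooses H (4 vs 3)
Stage 2: P2: F->1, A->3 (anticipating H). Choose A
Stage 1: P1: O->1, E->4 (anticipating A, H). Choose E
SPE path: E -> A -> H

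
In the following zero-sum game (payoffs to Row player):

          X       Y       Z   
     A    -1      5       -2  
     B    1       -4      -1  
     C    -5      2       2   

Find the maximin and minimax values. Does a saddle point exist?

Maximin = -2, Minimax = 1, Saddle: False

Work:
Row minimums: [-2, -4, -5] → maximin = -2
Column maximums: [1, 5, 2] → minimax = 1
No saddle point (maximin ≠ minimax). Mixed strategy needed.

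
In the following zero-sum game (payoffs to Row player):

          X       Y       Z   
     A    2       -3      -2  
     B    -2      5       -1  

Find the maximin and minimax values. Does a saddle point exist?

Maximin = -2, Minimax = -1, Saddle: False

Work:
Row minimums: [-3, -2] → maximin = -2
Column maximums: [2, 5, -1] → minimax = -1
No saddle point (maximin ≠ minimax). Mixed strategy needed.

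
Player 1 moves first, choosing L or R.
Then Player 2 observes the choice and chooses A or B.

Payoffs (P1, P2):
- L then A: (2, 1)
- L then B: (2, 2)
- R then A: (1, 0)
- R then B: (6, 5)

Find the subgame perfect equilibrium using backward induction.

P1 plays R, P2 plays B after L and B after R; Payoff (6, 5)

Work:
Backward induction:
After L: P2 chooses B → P1 gets 2
After R: P2 chooses B → P1 gets 6
P1 chooses R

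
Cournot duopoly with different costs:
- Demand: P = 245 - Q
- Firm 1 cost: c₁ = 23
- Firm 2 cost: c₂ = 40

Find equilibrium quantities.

q₁* = 79.67, q₂* = 62.67

Work:
Reaction: q₁ = (245 - 23 - q₂)/2
Reaction: q₂ = (245 - 40 - q₁)/2
Solve simultaneously:
q₁* = (245 - 2×23 + 40)/3 = 79.67
q₂* = (245 - 2×40 + 23)/3 = 62.67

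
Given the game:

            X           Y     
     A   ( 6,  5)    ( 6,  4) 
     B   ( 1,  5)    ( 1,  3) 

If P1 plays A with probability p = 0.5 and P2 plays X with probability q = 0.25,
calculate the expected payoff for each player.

E[P1] = 3.5, E[P2] = 3.875

Work:
E[P1] = p·q·π₁(A,X) + p·(1-q)·π₁(A,Y) + (1-p)·q·π₁(B,X) + (1-p)·(1-q)·π₁(B,Y)
= 0.5·0.25·6 + 0.5·0.75·6 + 0.5·0.25·1 + 0.5·0.75·1
= 3.5

E[P2] = 3.875 (similar calculation)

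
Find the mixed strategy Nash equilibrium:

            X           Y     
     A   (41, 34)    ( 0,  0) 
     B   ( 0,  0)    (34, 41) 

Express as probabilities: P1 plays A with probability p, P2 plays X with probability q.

p = 0.5467, q = 0.4533

Work:
Find probabilities that make opponent indifferent:
P2 chooses q to make P1 indifferent between A and B
P1 chooses p to make P2 indifferent between X and Y
Mixed NE: P1 plays (A: 0.5467, B: 0.4533), P2 plays (X: 0.4533, Y: 0.5467)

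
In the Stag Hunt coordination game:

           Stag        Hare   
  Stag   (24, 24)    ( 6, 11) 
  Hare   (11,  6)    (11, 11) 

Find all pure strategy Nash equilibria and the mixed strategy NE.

Pure NE: (Stag, Stag) and (Hare, Hare); Mixed NE: p = 0.2778, q = 0.2778

Work:
Check pure NE:
(Stag, Stag): (24, 24) - no unilateral deviation beneficial
(Hare, Hare): (11, 11) - no unilateral deviation beneficial
Mixed NE: P1 plays Stag with p = 0.2778, P2 plays Stag with q = 0.2778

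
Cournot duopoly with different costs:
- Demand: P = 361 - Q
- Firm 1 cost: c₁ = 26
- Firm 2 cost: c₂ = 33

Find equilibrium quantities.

q₁* = 114.0, q₂* = 107.0

Work:
Reaction: q₁ = (361 - 26 - q₂)/2
Reaction: q₂ = (361 - 33 - q₁)/2
Solve simultaneously:
q₁* = (361 - 2×26 + 33)/3 = 114.0
q₂* = (361 - 2×33 + 26)/3 = 107.0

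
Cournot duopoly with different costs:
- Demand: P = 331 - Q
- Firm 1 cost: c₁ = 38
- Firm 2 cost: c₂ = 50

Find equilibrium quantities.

q₁* = 101.67, q₂* = 89.67

Work:
Reaction: q₁ = (331 - 38 - q₂)/2
Reaction: q₂ = (331 - 50 - q₁)/2
Solve simultaneously:
q₁* = (331 - 2×38 + 50)/3 = 101.67
q₂* = (331 - 2×50 + 38)/3 = 89.67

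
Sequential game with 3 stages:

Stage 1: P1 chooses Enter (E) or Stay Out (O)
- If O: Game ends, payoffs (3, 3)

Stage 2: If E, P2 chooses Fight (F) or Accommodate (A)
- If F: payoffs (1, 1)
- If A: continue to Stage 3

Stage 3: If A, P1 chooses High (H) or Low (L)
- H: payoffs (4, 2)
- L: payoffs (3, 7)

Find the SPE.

SPE: (E, A, H); Outcome (4, 2)

Work:
Stage 3: P1 chooses H (4 vs 3)
Stage 2: P2: F->1, A->2 (anticipating H). Choose A
Stage 1: P1: O->3, E->4 (anticipating A, H). Choose E
SPE path: E -> A -> H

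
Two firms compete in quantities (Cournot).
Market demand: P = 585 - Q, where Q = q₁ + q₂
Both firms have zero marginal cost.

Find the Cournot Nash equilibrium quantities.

q₁* = q₂* = 195.0; P* = 195.0

Work:
Profit: π_i = P·q_i = (a - q_i - q_j)·q_i
FOC: ∂π_i/∂q_i = a - 2q_i - q_j = 0
Reaction function: q_i = (585 - q_j)/2
Symmetry: q* = 585/3 = 195.0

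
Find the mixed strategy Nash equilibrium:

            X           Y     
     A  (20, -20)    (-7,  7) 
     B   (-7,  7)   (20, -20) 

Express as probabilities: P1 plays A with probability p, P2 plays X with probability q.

p = 0.5, q = 0.5

Work:
Find probabilities that make opponent indifferent:
P2 chooses q to make P1 indifferent between A and B
P1 chooses p to make P2 indifferent between X and Y
Mixed NE: P1 plays (A: 0.5, B: 0.5), P2 plays (X: 0.5, Y: 0.5)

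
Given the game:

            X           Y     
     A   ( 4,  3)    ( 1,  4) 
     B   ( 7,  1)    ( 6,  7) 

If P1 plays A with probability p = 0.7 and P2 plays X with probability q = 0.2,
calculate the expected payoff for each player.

E[P1] = 2.98, E[P2] = 4.4

Work:
E[P1] = p·q·π₁(A,X) + p·(1-q)·π₁(A,Y) + (1-p)·q·π₁(B,X) + (1-p)·(1-q)·π₁(B,Y)
= 0.7·0.2·4 + 0.7·0.8·1 + 0.3·0.2·7 + 0.3·0.8·6
= 2.98

E[P2] = 4.4 (similar calculation)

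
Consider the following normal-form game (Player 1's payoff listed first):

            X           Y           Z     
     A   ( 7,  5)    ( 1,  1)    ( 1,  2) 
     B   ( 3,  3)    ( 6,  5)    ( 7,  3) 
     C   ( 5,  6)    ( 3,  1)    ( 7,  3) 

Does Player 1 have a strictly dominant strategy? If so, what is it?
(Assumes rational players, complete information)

No strictly dominant strategy exists for Player 1

Work:
A strategy strictly dominates another if it gives a strictly higher payoff against every opponent action. Compare each pair of P1's strategies column-by-column:
  A vs B: [7 vs 3, 1 vs 6, 1 vs 7] → A does not strictly dominate B (column Y: 1 ≤ 6)
  A vs C: [7 vs 5, 1 vs 3, 1 vs 7] → A does not strictly dominate C (column Y: 1 ≤ 3)
  B vs A: [3 vs 7, 6 vs 1, 7 vs 1] → B does not strictly dominate A (column X: 3 ≤ 7)
  B vs C: [3 vs 5, 6 vs 3, 7 vs 7] → B does not strictly dominate C (column X: 3 ≤ 5)
  C vs A: [5 vs 7, 3 vs 1, 7 vs 1] → C does not strictly dominate A (column X: 5 ≤ 7)
  C vs B: [5 vs 3, 3 vs 6, 7 vs 7] → C does not strictly dominate B (column Y: 3 ≤ 6)
No single strategy strictly dominates all others → no strictly dominant strategy.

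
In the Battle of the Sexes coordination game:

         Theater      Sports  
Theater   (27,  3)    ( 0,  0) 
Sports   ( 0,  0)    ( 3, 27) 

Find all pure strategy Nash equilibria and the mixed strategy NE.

Pure NE: (Theater, Theater) and (Sports, Sports); Mixed NE: p = 0.9, q = 0.1

Work:
Check pure NE:
(Theater, Theater): (27, 3) - no unilateral deviation beneficial
(Sports, Sports): (3, 27) - no unilateral deviation beneficial
Mixed NE: P1 plays Theater with p = 0.9, P2 plays Theater with q = 0.1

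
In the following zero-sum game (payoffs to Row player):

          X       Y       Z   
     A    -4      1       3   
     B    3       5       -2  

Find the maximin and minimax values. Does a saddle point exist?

Maximin = -2, Minimax = 3, Saddle: False

Work:
Row minimums: [-4, -2] → maximin = -2
Column maximums: [3, 5, 3] → minimax = 3
No saddle point (maximin ≠ minimax). Mixed strategy needed.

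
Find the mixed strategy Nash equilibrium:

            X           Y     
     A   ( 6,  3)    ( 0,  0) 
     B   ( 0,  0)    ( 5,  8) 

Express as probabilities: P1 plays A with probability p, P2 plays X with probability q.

p = 0.7273, q = 0.4545

Work:
Find probabilities that make opponent indifferent:
P2 chooses q to make P1 indifferent between A and B
P1 chooses p to make P2 indifferent between X and Y
Mixed NE: P1 plays (A: 0.7273, B: 0.2727), P2 plays (X: 0.4545, Y: 0.5455)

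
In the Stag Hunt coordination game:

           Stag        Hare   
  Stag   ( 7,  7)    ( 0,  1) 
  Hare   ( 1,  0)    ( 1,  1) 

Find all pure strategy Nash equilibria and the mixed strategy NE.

Pure NE: (Stag, Stag) and (Hare, Hare); Mixed NE: p = 0.1429, q = 0.1429

Work:
Check pure NE:
(Stag, Stag): (7, 7) - no unilateral deviation beneficial
(Hare, Hare): (1, 1) - no unilateral deviation beneficial
Mixed NE: P1 plays Stag with p = 0.1429, P2 plays Stag with q = 0.1429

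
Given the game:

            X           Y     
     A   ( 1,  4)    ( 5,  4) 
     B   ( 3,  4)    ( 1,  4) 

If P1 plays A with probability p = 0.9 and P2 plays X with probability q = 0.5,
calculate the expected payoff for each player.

E[P1] = 2.9, E[P2] = 4.0

Work:
E[P1] = p·q·π₁(A,X) + p·(1-q)·π₁(A,Y) + (1-p)·q·π₁(B,X) + (1-p)·(1-q)·π₁(B,Y)
= 0.9·0.5·1 + 0.9·0.5·5 + 0.1·0.5·3 + 0.1·0.5·1
= 2.9

E[P2] = 4.0 (similar calculation)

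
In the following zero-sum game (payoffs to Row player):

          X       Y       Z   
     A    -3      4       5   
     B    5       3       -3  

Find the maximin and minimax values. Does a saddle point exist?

Maximin = -3, Minimax = 4, Saddle: False

Work:
Row minimums: [-3, -3] → maximin = -3
Column maximums: [5, 4, 5] → minimax = 4
No saddle point (maximin ≠ minimax). Mixed strategy needed.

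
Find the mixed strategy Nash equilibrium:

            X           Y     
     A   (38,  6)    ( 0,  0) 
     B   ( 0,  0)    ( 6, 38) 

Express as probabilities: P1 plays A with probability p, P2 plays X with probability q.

p = 0.8636, q = 0.1364

Work:
Find probabilities that make opponent indifferent:
P2 chooses q to make P1 indifferent between A and B
P1 chooses p to make P2 indifferent between X and Y
Mixed NE: P1 plays (A: 0.8636, B: 0.1364), P2 plays (X: 0.1364, Y: 0.8636)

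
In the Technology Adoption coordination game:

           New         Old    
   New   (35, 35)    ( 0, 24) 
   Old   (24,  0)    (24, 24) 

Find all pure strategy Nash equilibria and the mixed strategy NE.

Pure NE: (New, New) and (Old, Old); Mixed NE: p = 0.6857, q = 0.6857

Work:
Check pure NE:
(New, New): (35, 35) - no unilateral deviation beneficial
(Old, Old): (24, 24) - no unilateral deviation beneficial
Mixed NE: P1 plays New with p = 0.6857, P2 plays New with q = 0.6857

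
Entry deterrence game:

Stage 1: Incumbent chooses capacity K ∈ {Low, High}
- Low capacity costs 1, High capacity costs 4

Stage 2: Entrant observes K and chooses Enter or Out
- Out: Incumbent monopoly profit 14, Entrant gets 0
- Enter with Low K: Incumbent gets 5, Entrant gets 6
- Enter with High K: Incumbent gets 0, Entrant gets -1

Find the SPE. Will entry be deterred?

SPE: (High, Enter|Low, Out|High); Entry deterred. Incumbent net profit = 10

Work:
After Low K: Entrant enters (6 > 0)
After High K: Entrant stays out (-1 < 0)
Incumbent: Low → 5−1=4, High → 14−4=10
Incumbent chooses High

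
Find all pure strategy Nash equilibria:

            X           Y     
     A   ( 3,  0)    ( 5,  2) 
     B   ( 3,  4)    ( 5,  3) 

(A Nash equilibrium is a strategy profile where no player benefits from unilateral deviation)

Nash equilibrium: (A, Y), (B, X)

Work:
Best responses:
  P1 vs X: payoffs [3, 3] → best response A/B (payoff 3)
  P1 vs Y: payoffs [5, 5] → best response A/B (payoff 5)
  P2 vs A: payoffs [0, 2] → best response Y (payoff 2)
  P2 vs B: payoffs [4, 3] → best response X (payoff 4)
Mutual best responses: (A,Y), (B,X) → Nash equilibria.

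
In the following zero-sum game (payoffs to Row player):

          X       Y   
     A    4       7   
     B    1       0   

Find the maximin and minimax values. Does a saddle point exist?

Maximin = 4, Minimax = 4, Saddle: True

Work:
Row minimums: [4, 0] → maximin = 4
Column maximums: [4, 7] → minimax = 4
Saddle point exists! Game value = 4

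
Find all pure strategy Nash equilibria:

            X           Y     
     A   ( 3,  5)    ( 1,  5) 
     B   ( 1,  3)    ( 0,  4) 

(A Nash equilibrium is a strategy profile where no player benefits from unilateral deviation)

Nash equilibrium: (A, X), (A, Y)

Work:
Best responses:
  P1 vs X: payoffs [3, 1] → best response A (payoff 3)
  P1 vs Y: payoffs [1, 0] → best response A (payoff 1)
  P2 vs A: payoffs [5, 5] → best response X/Y (payoff 5)
  P2 vs B: payoffs [3, 4] → best response Y (payoff 4)
Mutual best responses: (A,X), (A,Y) → Nash equilibria.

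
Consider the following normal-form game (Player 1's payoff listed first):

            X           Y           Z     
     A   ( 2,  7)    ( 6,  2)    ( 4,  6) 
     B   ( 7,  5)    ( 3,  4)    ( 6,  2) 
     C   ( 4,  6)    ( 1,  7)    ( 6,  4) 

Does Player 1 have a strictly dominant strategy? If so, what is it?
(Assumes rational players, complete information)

No strictly dominant strategy exists for Player 1

Work:
A strategy strictly dominates another if it gives a strictly higher payoff against every opponent action. Compare each pair of P1's strategies column-by-column:
  A vs B: [2 vs 7, 6 vs 3, 4 vs 6] → A does not strictly dominate B (column X: 2 ≤ 7)
  A vs C: [2 vs 4, 6 vs 1, 4 vs 6] → A does not strictly dominate C (column X: 2 ≤ 4)
  B vs A: [7 vs 2, 3 vs 6, 6 vs 4] → B does not strictly dominate A (column Y: 3 ≤ 6)
  B vs C: [7 vs 4, 3 vs 1, 6 vs 6] → B does not strictly dominate C (column Z: 6 ≤ 6)
  C vs A: [4 vs 2, 1 vs 6, 6 vs 4] → C does not strictly dominate A (column Y: 1 ≤ 6)
  C vs B: [4 vs 7, 1 vs 3, 6 vs 6] → C does not strictly dominate B (column X: 4 ≤ 7)
No single strategy strictly dominates all others → no strictly dominant strategy.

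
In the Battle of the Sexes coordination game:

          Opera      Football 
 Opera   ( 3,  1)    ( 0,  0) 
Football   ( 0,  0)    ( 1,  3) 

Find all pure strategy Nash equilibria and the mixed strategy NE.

Pure NE: (Opera, Opera) and (Football, Football); Mixed NE: p = 0.75, q = 0.25

Work:
Check pure NE:
(Opera, Opera): (3, 1) - no unilateral deviation beneficial
(Football, Football): (1, 3) - no unilateral deviation beneficial
Mixed NE: P1 plays Opera with p = 0.75, P2 plays Opera with q = 0.25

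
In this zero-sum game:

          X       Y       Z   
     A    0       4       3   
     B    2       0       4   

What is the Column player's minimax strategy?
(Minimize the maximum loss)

Column should play X, value = 2

Work:
Column player minimizes Row's maximum payoff:
Column X: max payoff to Row = 2
Column Y: max payoff to Row = 4
Column Z: max payoff to Row = 4
Minimum is 2, achieved by column X.
Minimax strategy: X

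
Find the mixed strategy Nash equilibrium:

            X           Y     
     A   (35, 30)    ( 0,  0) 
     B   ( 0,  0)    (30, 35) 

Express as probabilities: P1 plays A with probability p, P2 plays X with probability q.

p = 0.5385, q = 0.4615

Work:
Find probabilities that make opponent indifferent:
P2 chooses q to make P1 indifferent between A and B
P1 chooses p to make P2 indifferent between X and Y
Mixed NE: P1 plays (A: 0.5385, B: 0.4615), P2 plays (X: 0.4615, Y: 0.5385)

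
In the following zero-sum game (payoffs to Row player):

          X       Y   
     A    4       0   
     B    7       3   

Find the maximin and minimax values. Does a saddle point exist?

Maximin = 3, Minimax = 3, Saddle: True

Work:
Row minimums: [0, 3] → maximin = 3
Column maximums: [7, 3] → minimax = 3
Saddle point exists! Game value = 3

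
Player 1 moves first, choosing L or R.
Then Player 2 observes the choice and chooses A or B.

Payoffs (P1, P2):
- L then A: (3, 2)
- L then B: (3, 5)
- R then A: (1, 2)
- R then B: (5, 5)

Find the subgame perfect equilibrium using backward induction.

P1 plays R, P2 plays B after L and B after R; Payoff (5, 5)

Work:
Backward induction:
After L: P2 chooses B → P1 gets 3
After R: P2 chooses B → P1 gets 5
P1 chooses R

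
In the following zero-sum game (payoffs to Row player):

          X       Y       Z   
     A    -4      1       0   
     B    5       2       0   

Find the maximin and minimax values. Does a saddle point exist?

Maximin = 0, Minimax = 0, Saddle: True

Work:
Row minimums: [-4, 0] → maximin = 0
Column maximums: [5, 2, 0] → minimax = 0
Saddle point exists! Game value = 0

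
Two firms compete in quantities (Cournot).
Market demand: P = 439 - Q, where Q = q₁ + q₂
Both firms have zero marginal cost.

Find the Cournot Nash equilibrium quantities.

q₁* = q₂* = 146.33; P* = 146.33

Work:
Profit: π_i = P·q_i = (a - q_i - q_j)·q_i
FOC: ∂π_i/∂q_i = a - 2q_i - q_j = 0
Reaction function: q_i = (439 - q_j)/2
Symmetry: q* = 439/3 = 146.33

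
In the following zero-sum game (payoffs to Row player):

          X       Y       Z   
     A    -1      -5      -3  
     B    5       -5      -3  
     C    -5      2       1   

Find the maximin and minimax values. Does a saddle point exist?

Maximin = -5, Minimax = 1, Saddle: False

Work:
Row minimums: [-5, -5, -5] → maximin = -5
Column maximums: [5, 2, 1] → minimax = 1
No saddle point (maximin ≠ minimax). Mixed strategy needed.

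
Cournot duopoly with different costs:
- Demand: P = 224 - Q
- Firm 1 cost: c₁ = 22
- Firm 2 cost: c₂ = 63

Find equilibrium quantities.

q₁* = 81.0, q₂* = 40.0

Work:
Reaction: q₁ = (224 - 22 - q₂)/2
Reaction: q₂ = (224 - 63 - q₁)/2
Solve simultaneously:
q₁* = (224 - 2×22 + 63)/3 = 81.0
q₂* = (224 - 2×63 + 22)/3 = 40.0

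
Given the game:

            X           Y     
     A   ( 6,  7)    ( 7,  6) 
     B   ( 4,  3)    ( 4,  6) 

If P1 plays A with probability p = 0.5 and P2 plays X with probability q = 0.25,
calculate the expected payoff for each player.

E[P1] = 5.375, E[P2] = 5.75

Work:
E[P1] = p·q·π₁(A,X) + p·(1-q)·π₁(A,Y) + (1-p)·q·π₁(B,X) + (1-p)·(1-q)·π₁(B,Y)
= 0.5·0.25·6 + 0.5·0.75·7 + 0.5·0.25·4 + 0.5·0.75·4
= 5.375

E[P2] = 5.75 (similar calculation)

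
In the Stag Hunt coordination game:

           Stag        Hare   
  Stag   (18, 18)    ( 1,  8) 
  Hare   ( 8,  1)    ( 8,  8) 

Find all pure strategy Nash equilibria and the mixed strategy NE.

Pure NE: (Stag, Stag) and (Hare, Hare); Mixed NE: p = 0.4118, q = 0.4118

Work:
Check pure NE:
(Stag, Stag): (18, 18) - no unilateral deviation beneficial
(Hare, Hare): (8, 8) - no unilateral deviation beneficial
Mixed NE: P1 plays Stag with p = 0.4118, P2 plays Stag with q = 0.4118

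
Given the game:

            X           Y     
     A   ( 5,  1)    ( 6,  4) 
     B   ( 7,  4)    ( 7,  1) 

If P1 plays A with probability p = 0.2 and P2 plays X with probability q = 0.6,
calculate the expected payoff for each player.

E[P1] = 6.68, E[P2] = 2.68

Work:
E[P1] = p·q·π₁(A,X) + p·(1-q)·π₁(A,Y) + (1-p)·q·π₁(B,X) + (1-p)·(1-q)·π₁(B,Y)
= 0.2·0.6·5 + 0.2·0.4·6 + 0.8·0.6·7 + 0.8·0.4·7
= 6.68

E[P2] = 2.68 (similar calculation)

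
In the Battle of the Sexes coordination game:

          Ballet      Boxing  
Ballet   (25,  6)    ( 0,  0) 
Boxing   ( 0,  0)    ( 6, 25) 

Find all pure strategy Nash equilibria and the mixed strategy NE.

Pure NE: (Ballet, Ballet) and (Boxing, Boxing); Mixed NE: p = 0.8065, q = 0.1935

Work:
Check pure NE:
(Ballet, Ballet): (25, 6) - no unilateral deviation beneficial
(Boxing, Boxing): (6, 25) - no unilateral deviation beneficial
Mixed NE: P1 plays Ballet with p = 0.8065, P2 plays Ballet with q = 0.1935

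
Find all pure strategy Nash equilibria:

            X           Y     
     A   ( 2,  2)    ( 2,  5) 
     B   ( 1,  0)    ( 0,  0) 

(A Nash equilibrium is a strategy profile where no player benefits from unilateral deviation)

Nash equilibrium: (A, Y)

Work:
Best responses:
  P1 vs X: payoffs [2, 1] → best response A (payoff 2)
  P1 vs Y: payoffs [2, 0] → best response A (payoff 2)
  P2 vs A: payoffs [2, 5] → best response Y (payoff 5)
  P2 vs B: payoffs [0, 0] → best response X/Y (payoff 0)
Mutual best responses: (A,Y) → Nash equilibria.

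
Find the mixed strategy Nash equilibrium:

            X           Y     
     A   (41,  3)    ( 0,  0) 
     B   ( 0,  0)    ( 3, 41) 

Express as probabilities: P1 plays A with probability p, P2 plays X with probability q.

p = 0.9318, q = 0.0682

Work:
Find probabilities that make opponent indifferent:
P2 chooses q to make P1 indifferent between A and B
P1 chooses p to make P2 indifferent between X and Y
Mixed NE: P1 plays (A: 0.9318, B: 0.0682), P2 plays (X: 0.0682, Y: 0.9318)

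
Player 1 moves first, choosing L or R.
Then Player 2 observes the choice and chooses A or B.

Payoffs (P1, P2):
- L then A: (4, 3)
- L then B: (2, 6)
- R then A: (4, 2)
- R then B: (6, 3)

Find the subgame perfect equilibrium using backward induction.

P1 plays R, P2 plays B after L and B after R; Payoff (6, 3)

Work:
Backward induction:
After L: P2 chooses B → P1 gets 2
After R: P2 chooses B → P1 gets 6
P1 chooses R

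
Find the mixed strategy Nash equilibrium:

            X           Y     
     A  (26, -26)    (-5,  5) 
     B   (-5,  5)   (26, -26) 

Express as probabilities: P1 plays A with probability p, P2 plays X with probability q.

p = 0.5, q = 0.5

Work:
Find probabilities that make opponent indifferent:
P2 chooses q to make P1 indifferent between A and B
P1 chooses p to make P2 indifferent between X and Y
Mixed NE: P1 plays (A: 0.5, B: 0.5), P2 plays (X: 0.5, Y: 0.5)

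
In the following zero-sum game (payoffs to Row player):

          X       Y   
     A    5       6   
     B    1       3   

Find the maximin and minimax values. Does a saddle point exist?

Maximin = 5, Minimax = 5, Saddle: True

Work:
Row minimums: [5, 1] → maximin = 5
Column maximums: [5, 6] → minimax = 5
Saddle point exists! Game value = 5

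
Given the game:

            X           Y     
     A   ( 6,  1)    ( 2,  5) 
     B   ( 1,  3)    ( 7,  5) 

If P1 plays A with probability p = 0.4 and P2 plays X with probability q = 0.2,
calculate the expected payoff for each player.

E[P1] = 4.6, E[P2] = 4.44

Work:
E[P1] = p·q·π₁(A,X) + p·(1-q)·π₁(A,Y) + (1-p)·q·π₁(B,X) + (1-p)·(1-q)·π₁(B,Y)
= 0.4·0.2·6 + 0.4·0.8·2 + 0.6·0.2·1 + 0.6·0.8·7
= 4.6

E[P2] = 4.44 (similar calculation)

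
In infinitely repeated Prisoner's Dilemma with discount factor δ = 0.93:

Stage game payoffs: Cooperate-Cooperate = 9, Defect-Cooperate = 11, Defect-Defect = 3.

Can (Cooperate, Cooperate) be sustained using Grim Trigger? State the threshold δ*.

δ* = 0.25; since δ = 0.93 ≥ 0.25, cooperation can be sustained

Work:
For Grim Trigger:
Cooperate forever: 9/(1-δ)
Defect then punished: 11 + 3·δ/(1-δ)
Need: 9/(1-δ) ≥ 11 + 3·δ/(1-δ)
Solving: δ ≥ (T-R)/(T-P) = (11-9)/(11-3) = 0.25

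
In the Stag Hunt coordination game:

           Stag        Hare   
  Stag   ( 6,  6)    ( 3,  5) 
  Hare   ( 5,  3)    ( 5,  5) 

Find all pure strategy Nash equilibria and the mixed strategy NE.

Pure NE: (Stag, Stag) and (Hare, Hare); Mixed NE: p = 0.6667, q = 0.6667

Work:
Check pure NE:
(Stag, Stag): (6, 6) - no unilateral deviation beneficial
(Hare, Hare): (5, 5) - no unilateral deviation beneficial
Mixed NE: P1 plays Stag with p = 0.6667, P2 plays Stag with q = 0.6667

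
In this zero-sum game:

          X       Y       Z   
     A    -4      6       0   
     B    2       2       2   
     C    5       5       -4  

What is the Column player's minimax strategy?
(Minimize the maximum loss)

Column should play Z, value = 2

Work:
Column player minimizes Row's maximum payoff:
Column X: max payoff to Row = 5
Column Y: max payoff to Row = 6
Column Z: max payoff to Row = 2
Minimum is 2, achieved by column Z.
Minimax strategy: Z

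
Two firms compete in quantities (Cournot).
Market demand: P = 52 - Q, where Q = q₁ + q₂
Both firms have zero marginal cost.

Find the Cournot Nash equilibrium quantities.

q₁* = q₂* = 17.33; P* = 17.33

Work:
Profit: π_i = P·q_i = (a - q_i - q_j)·q_i
FOC: ∂π_i/∂q_i = a - 2q_i - q_j = 0
Reaction function: q_i = (52 - q_j)/2
Symmetry: q* = 52/3 = 17.33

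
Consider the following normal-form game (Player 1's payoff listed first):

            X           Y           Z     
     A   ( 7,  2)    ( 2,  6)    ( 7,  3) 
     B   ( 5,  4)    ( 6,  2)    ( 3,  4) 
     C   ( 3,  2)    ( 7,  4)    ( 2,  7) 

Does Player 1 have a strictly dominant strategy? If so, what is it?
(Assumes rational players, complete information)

No strictly dominant strategy exists for Player 1

Work:
A strategy strictly dominates another if it gives a strictly higher payoff against every opponent action. Compare each pair of P1's strategies column-by-column:
  A vs B: [7 vs 5, 2 vs 6, 7 vs 3] → A does not strictly dominate B (column Y: 2 ≤ 6)
  A vs C: [7 vs 3, 2 vs 7, 7 vs 2] → A does not strictly dominate C (column Y: 2 ≤ 7)
  B vs A: [5 vs 7, 6 vs 2, 3 vs 7] → B does not strictly dominate A (column X: 5 ≤ 7)
  B vs C: [5 vs 3, 6 vs 7, 3 vs 2] → B does not strictly dominate C (column Y: 6 ≤ 7)
  C vs A: [3 vs 7, 7 vs 2, 2 vs 7] → C does not strictly dominate A (column X: 3 ≤ 7)
  C vs B: [3 vs 5, 7 vs 6, 2 vs 3] → C does not strictly dominate B (column X: 3 ≤ 5)
No single strategy strictly dominates all others → no strictly dominant strategy.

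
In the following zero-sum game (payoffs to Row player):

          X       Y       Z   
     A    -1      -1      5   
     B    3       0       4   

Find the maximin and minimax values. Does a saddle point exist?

Maximin = 0, Minimax = 0, Saddle: True

Work:
Row minimums: [-1, 0] → maximin = 0
Column maximums: [3, 0, 5] → minimax = 0
Saddle point exists! Game value = 0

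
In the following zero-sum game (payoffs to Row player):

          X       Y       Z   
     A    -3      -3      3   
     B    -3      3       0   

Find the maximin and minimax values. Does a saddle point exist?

Maximin = -3, Minimax = -3, Saddle: True

Work:
Row minimums: [-3, -3] → maximin = -3
Column maximums: [-3, 3, 3] → minimax = -3
Saddle point exists! Game value = -3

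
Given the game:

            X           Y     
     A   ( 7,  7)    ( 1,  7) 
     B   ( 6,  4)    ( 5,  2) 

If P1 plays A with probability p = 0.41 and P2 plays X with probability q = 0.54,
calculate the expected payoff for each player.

E[P1] = 5.007, E[P2] = 4.6872

Work:
E[P1] = p·q·π₁(A,X) + p·(1-q)·π₁(A,Y) + (1-p)·q·π₁(B,X) + (1-p)·(1-q)·π₁(B,Y)
= 0.41·0.54·7 + 0.41·0.46·1 + 0.59·0.54·6 + 0.59·0.46·5
= 5.007

E[P2] = 4.6872 (similar calculation)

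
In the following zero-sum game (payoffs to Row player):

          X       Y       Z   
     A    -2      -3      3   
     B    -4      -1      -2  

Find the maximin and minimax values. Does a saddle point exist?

Maximin = -3, Minimax = -2, Saddle: False

Work:
Row minimums: [-3, -4] → maximin = -3
Column maximums: [-2, -1, 3] → minimax = -2
No saddle point (maximin ≠ minimax). Mixed strategy needed.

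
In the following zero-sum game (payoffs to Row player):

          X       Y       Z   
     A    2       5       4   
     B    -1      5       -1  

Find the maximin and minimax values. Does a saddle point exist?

Maximin = 2, Minimax = 2, Saddle: True

Work:
Row minimums: [2, -1] → maximin = 2
Column maximums: [2, 5, 4] → minimax = 2
Saddle point exists! Game value = 2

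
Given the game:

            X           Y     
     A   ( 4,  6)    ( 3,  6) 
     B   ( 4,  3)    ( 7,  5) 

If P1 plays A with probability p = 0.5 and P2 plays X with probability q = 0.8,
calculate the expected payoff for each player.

E[P1] = 4.2, E[P2] = 4.7

Work:
E[P1] = p·q·π₁(A,X) + p·(1-q)·π₁(A,Y) + (1-p)·q·π₁(B,X) + (1-p)·(1-q)·π₁(B,Y)
= 0.5·0.8·4 + 0.5·0.2·3 + 0.5·0.8·4 + 0.5·0.2·7
= 4.2

E[P2] = 4.7 (similar calculation)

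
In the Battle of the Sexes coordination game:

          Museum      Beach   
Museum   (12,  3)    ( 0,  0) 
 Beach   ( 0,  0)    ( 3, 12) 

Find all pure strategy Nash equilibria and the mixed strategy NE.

Pure NE: (Museum, Museum) and (Beach, Beach); Mixed NE: p = 0.8, q = 0.2

Work:
Check pure NE:
(Museum, Museum): (12, 3) - no unilateral deviation beneficial
(Beach, Beach): (3, 12) - no unilateral deviation beneficial
Mixed NE: P1 plays Museum with p = 0.8, P2 plays Museum with q = 0.2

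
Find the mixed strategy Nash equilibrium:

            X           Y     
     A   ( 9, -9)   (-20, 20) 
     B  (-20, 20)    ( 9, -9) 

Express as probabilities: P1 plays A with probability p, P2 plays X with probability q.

p = 0.5, q = 0.5

Work:
Find probabilities that make opponent indifferent:
P2 chooses q to make P1 indifferent between A and B
P1 chooses p to make P2 indifferent between X and Y
Mixed NE: P1 plays (A: 0.5, B: 0.5), P2 plays (X: 0.5, Y: 0.5)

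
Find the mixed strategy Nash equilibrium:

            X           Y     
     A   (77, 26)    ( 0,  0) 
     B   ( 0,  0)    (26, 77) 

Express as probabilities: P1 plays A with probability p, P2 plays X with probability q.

p = 0.7476, q = 0.2524

Work:
Find probabilities that make opponent indifferent:
P2 chooses q to make P1 indifferent between A and B
P1 chooses p to make P2 indifferent between X and Y
Mixed NE: P1 plays (A: 0.7476, B: 0.2524), P2 plays (X: 0.2524, Y: 0.7476)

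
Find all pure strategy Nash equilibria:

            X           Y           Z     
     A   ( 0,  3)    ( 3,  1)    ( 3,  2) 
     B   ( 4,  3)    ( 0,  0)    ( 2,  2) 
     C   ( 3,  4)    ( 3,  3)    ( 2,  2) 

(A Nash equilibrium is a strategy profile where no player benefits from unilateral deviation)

Nash equilibrium: (B, X)

Work:
Best responses:
  P1 vs X: payoffs [0, 4, 3] → best response B (payoff 4)
  P1 vs Y: payoffs [3, 0, 3] → best response A/C (payoff 3)
  P1 vs Z: payoffs [3, 2, 2] → best response A (payoff 3)
  P2 vs A: payoffs [3, 1, 2] → best response X (payoff 3)
  P2 vs B: payoffs [3, 0, 2] → best response X (payoff 3)
  P2 vs C: payoffs [4, 3, 2] → best response X (payoff 4)
Mutual best responses: (B,X) → Nash equilibria.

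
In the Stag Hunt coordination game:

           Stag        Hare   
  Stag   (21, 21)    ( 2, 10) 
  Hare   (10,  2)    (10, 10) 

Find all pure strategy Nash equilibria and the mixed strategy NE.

Pure NE: (Stag, Stag) and (Hare, Hare); Mixed NE: p = 0.4211, q = 0.4211

Work:
Check pure NE:
(Stag, Stag): (21, 21) - no unilateral deviation beneficial
(Hare, Hare): (10, 10) - no unilateral deviation beneficial
Mixed NE: P1 plays Stag with p = 0.4211, P2 plays Stag with q = 0.4211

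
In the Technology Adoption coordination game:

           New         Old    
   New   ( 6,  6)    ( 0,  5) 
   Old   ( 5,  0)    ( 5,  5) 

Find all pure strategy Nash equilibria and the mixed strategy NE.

Pure NE: (New, New) and (Old, Old); Mixed NE: p = 0.8333, q = 0.8333

Work:
Check pure NE:
(New, New): (6, 6) - no unilateral deviation beneficial
(Old, Old): (5, 5) - no unilateral deviation beneficial
Mixed NE: P1 plays New with p = 0.8333, P2 plays New with q = 0.8333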